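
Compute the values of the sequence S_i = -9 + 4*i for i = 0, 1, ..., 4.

This is an arithmetic sequence.
i=0: S_0 = -9 + 4*0 = -9
i=1: S_1 = -9 + 4*1 = -5
i=2: S_2 = -9 + 4*2 = -1
i=3: S_3 = -9 + 4*3 = 3
i=4: S_4 = -9 + 4*4 = 7
The first 5 terms are: [-9, -5, -1, 3, 7]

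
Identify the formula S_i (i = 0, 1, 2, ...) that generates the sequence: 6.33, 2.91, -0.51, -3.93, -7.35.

Check differences: 2.91 - 6.33 = -3.42
-0.51 - 2.91 = -3.42
Common difference d = -3.42.
First term a = 6.33.
Formula: S_i = 6.33 - 3.42*i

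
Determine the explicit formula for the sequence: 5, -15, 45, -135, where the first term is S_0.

Check ratios: -15 / 5 = -3.0
Common ratio r = -3.
First term a = 5.
Formula: S_i = 5 * (-3)^i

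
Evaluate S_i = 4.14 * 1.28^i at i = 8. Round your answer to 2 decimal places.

S_8 = 4.14 * 1.28^8 ≈ 4.14 * 7.2058 ≈ 29.83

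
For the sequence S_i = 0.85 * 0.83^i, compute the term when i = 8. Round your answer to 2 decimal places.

S_8 = 0.85 * 0.83^8 ≈ 0.85 * 0.2252 ≈ 0.19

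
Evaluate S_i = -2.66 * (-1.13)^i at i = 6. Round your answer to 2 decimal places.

S_6 = -2.66 * (-1.13)^6 ≈ -2.66 * 2.082 ≈ -5.54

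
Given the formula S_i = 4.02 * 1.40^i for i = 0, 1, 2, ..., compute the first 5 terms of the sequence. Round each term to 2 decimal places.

This is a geometric sequence.
i=0: S_0 = 4.02 * 1.4^0 = 4.02
i=1: S_1 = 4.02 * 1.4^1 ≈ 5.63
i=2: S_2 = 4.02 * 1.4^2 ≈ 7.88
i=3: S_3 = 4.02 * 1.4^3 ≈ 11.03
i=4: S_4 = 4.02 * 1.4^4 ≈ 15.44
The first 5 terms are: [4.02, 5.63, 7.88, 11.03, 15.44]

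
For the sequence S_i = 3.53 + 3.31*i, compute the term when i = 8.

S_8 = 3.53 + 3.31*8 = 3.53 + 26.48 = 30.01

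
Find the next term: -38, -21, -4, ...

Differences: -21 - -38 = 17
This is an arithmetic sequence with common difference d = 17.
Next term = -4 + 17 = 13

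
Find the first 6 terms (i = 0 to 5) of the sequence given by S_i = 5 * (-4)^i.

This is a geometric sequence.
i=0: S_0 = 5 * (-4)^0 = 5
i=1: S_1 = 5 * (-4)^1 = -20
i=2: S_2 = 5 * (-4)^2 = 80
i=3: S_3 = 5 * (-4)^3 = -320
i=4: S_4 = 5 * (-4)^4 = 1280
i=5: S_5 = 5 * (-4)^5 = -5120
The first 6 terms are: [5, -20, 80, -320, 1280, -5120]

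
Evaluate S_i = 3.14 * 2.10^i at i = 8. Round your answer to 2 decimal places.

S_8 = 3.14 * 2.1^8 ≈ 3.14 * 378.2286 ≈ 1187.64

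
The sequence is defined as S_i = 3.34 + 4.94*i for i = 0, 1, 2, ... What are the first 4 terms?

This is an arithmetic sequence.
i=0: S_0 = 3.34 + 4.94*0 = 3.34
i=1: S_1 = 3.34 + 4.94*1 = 8.28
i=2: S_2 = 3.34 + 4.94*2 = 13.22
i=3: S_3 = 3.34 + 4.94*3 = 18.16
The first 4 terms are: [3.34, 8.28, 13.22, 18.16]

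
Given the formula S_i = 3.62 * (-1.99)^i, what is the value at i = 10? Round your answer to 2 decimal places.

S_10 = 3.62 * (-1.99)^10 ≈ 3.62 * 973.9368 ≈ 3525.65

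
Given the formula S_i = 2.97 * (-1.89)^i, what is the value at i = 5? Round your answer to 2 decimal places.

S_5 = 2.97 * (-1.89)^5 ≈ 2.97 * -24.1162 ≈ -71.63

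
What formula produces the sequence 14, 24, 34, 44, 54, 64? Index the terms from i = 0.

Check differences: 24 - 14 = 10
34 - 24 = 10
Common difference d = 10.
First term a = 14.
Formula: S_i = 14 + 10*i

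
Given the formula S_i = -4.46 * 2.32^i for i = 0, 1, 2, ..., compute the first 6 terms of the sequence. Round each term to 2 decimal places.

This is a geometric sequence.
i=0: S_0 = -4.46 * 2.32^0 = -4.46
i=1: S_1 = -4.46 * 2.32^1 ≈ -10.35
i=2: S_2 = -4.46 * 2.32^2 ≈ -24.01
i=3: S_3 = -4.46 * 2.32^3 ≈ -55.69
i=4: S_4 = -4.46 * 2.32^4 ≈ -129.21
i=5: S_5 = -4.46 * 2.32^5 ≈ -299.76
The first 6 terms are: [-4.46, -10.35, -24.01, -55.69, -129.21, -299.76]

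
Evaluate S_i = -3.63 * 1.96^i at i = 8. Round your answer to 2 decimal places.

S_8 = -3.63 * 1.96^8 ≈ -3.63 * 217.7953 ≈ -790.6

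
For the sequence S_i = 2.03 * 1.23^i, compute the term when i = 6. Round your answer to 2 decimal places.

S_6 = 2.03 * 1.23^6 ≈ 2.03 * 3.4628 ≈ 7.03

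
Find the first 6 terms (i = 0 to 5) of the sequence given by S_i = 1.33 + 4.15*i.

This is an arithmetic sequence.
i=0: S_0 = 1.33 + 4.15*0 = 1.33
i=1: S_1 = 1.33 + 4.15*1 = 5.48
i=2: S_2 = 1.33 + 4.15*2 = 9.63
i=3: S_3 = 1.33 + 4.15*3 = 13.78
i=4: S_4 = 1.33 + 4.15*4 = 17.93
i=5: S_5 = 1.33 + 4.15*5 = 22.08
The first 6 terms are: [1.33, 5.48, 9.63, 13.78, 17.93, 22.08]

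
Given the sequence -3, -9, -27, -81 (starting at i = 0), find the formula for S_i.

Check ratios: -9 / -3 = 3.0
Common ratio r = 3.
First term a = -3.
Formula: S_i = -3 * 3^i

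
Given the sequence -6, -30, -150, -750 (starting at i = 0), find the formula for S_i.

Check ratios: -30 / -6 = 5.0
Common ratio r = 5.
First term a = -6.
Formula: S_i = -6 * 5^i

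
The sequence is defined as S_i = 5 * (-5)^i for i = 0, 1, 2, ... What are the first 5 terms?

This is a geometric sequence.
i=0: S_0 = 5 * (-5)^0 = 5
i=1: S_1 = 5 * (-5)^1 = -25
i=2: S_2 = 5 * (-5)^2 = 125
i=3: S_3 = 5 * (-5)^3 = -625
i=4: S_4 = 5 * (-5)^4 = 3125
The first 5 terms are: [5, -25, 125, -625, 3125]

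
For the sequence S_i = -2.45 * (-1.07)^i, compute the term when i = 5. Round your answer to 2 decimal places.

S_5 = -2.45 * (-1.07)^5 ≈ -2.45 * -1.4026 ≈ 3.44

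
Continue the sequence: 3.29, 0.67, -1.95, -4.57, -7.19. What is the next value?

Differences: 0.67 - 3.29 = -2.62
This is an arithmetic sequence with common difference d = -2.62.
Next term = -7.19 + -2.62 = -9.81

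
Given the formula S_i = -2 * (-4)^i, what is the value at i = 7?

S_7 = -2 * (-4)^7 = -2 * -16384 = 32768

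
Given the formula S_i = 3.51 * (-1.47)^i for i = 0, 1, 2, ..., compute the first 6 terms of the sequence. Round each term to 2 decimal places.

This is a geometric sequence.
i=0: S_0 = 3.51 * (-1.47)^0 = 3.51
i=1: S_1 = 3.51 * (-1.47)^1 ≈ -5.16
i=2: S_2 = 3.51 * (-1.47)^2 ≈ 7.58
i=3: S_3 = 3.51 * (-1.47)^3 ≈ -11.15
i=4: S_4 = 3.51 * (-1.47)^4 ≈ 16.39
i=5: S_5 = 3.51 * (-1.47)^5 ≈ -24.09
The first 6 terms are: [3.51, -5.16, 7.58, -11.15, 16.39, -24.09]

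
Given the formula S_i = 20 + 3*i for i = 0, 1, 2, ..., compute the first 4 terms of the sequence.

This is an arithmetic sequence.
i=0: S_0 = 20 + 3*0 = 20
i=1: S_1 = 20 + 3*1 = 23
i=2: S_2 = 20 + 3*2 = 26
i=3: S_3 = 20 + 3*3 = 29
The first 4 terms are: [20, 23, 26, 29]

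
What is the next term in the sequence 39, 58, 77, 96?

Differences: 58 - 39 = 19
This is an arithmetic sequence with common difference d = 19.
Next term = 96 + 19 = 115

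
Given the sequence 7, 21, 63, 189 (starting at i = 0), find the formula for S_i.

Check ratios: 21 / 7 = 3.0
Common ratio r = 3.
First term a = 7.
Formula: S_i = 7 * 3^i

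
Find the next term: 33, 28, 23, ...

Differences: 28 - 33 = -5
This is an arithmetic sequence with common difference d = -5.
Next term = 23 + -5 = 18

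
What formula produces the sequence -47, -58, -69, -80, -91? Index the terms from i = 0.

Check differences: -58 - -47 = -11
-69 - -58 = -11
Common difference d = -11.
First term a = -47.
Formula: S_i = -47 - 11*i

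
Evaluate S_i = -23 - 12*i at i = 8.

S_8 = -23 + -12*8 = -23 + -96 = -119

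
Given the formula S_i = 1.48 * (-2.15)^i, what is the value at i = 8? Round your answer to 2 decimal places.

S_8 = 1.48 * (-2.15)^8 ≈ 1.48 * 456.5703 ≈ 675.72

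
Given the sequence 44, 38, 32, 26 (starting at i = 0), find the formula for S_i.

Check differences: 38 - 44 = -6
32 - 38 = -6
Common difference d = -6.
First term a = 44.
Formula: S_i = 44 - 6*i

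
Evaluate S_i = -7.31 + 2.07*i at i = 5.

S_5 = -7.31 + 2.07*5 = -7.31 + 10.35 = 3.04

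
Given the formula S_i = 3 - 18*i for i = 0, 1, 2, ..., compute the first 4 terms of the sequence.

This is an arithmetic sequence.
i=0: S_0 = 3 + -18*0 = 3
i=1: S_1 = 3 + -18*1 = -15
i=2: S_2 = 3 + -18*2 = -33
i=3: S_3 = 3 + -18*3 = -51
The first 4 terms are: [3, -15, -33, -51]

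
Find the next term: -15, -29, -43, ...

Differences: -29 - -15 = -14
This is an arithmetic sequence with common difference d = -14.
Next term = -43 + -14 = -57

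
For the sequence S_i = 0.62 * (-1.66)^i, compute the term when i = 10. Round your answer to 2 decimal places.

S_10 = 0.62 * (-1.66)^10 ≈ 0.62 * 158.8843 ≈ 98.51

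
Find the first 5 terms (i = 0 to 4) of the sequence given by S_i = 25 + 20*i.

This is an arithmetic sequence.
i=0: S_0 = 25 + 20*0 = 25
i=1: S_1 = 25 + 20*1 = 45
i=2: S_2 = 25 + 20*2 = 65
i=3: S_3 = 25 + 20*3 = 85
i=4: S_4 = 25 + 20*4 = 105
The first 5 terms are: [25, 45, 65, 85, 105]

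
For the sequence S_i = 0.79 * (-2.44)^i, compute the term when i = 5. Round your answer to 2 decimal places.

S_5 = 0.79 * (-2.44)^5 ≈ 0.79 * -86.4867 ≈ -68.32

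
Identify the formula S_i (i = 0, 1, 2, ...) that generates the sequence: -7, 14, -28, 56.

Check ratios: 14 / -7 = -2.0
Common ratio r = -2.
First term a = -7.
Formula: S_i = -7 * (-2)^i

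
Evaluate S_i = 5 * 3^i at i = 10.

S_10 = 5 * 3^10 = 5 * 59049 = 295245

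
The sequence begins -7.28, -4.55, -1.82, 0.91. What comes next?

Differences: -4.55 - -7.28 = 2.73
This is an arithmetic sequence with common difference d = 2.73.
Next term = 0.91 + 2.73 = 3.64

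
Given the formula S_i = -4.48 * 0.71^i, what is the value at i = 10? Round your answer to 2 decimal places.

S_10 = -4.48 * 0.71^10 ≈ -4.48 * 0.0326 ≈ -0.15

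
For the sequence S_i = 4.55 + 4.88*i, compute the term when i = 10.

S_10 = 4.55 + 4.88*10 = 4.55 + 48.8 = 53.35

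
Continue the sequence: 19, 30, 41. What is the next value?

Differences: 30 - 19 = 11
This is an arithmetic sequence with common difference d = 11.
Next term = 41 + 11 = 52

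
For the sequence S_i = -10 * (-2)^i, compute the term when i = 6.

S_6 = -10 * (-2)^6 = -10 * 64 = -640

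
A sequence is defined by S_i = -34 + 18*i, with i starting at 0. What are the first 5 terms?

This is an arithmetic sequence.
i=0: S_0 = -34 + 18*0 = -34
i=1: S_1 = -34 + 18*1 = -16
i=2: S_2 = -34 + 18*2 = 2
i=3: S_3 = -34 + 18*3 = 20
i=4: S_4 = -34 + 18*4 = 38
The first 5 terms are: [-34, -16, 2, 20, 38]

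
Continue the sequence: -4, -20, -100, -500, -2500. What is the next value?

Ratios: -20 / -4 = 5.0
This is a geometric sequence with common ratio r = 5.
Next term = -2500 * 5 = -12500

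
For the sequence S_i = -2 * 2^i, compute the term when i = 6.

S_6 = -2 * 2^6 = -2 * 64 = -128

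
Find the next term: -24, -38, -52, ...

Differences: -38 - -24 = -14
This is an arithmetic sequence with common difference d = -14.
Next term = -52 + -14 = -66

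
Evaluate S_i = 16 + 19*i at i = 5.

S_5 = 16 + 19*5 = 16 + 95 = 111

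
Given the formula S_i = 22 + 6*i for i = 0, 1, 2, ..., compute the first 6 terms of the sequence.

This is an arithmetic sequence.
i=0: S_0 = 22 + 6*0 = 22
i=1: S_1 = 22 + 6*1 = 28
i=2: S_2 = 22 + 6*2 = 34
i=3: S_3 = 22 + 6*3 = 40
i=4: S_4 = 22 + 6*4 = 46
i=5: S_5 = 22 + 6*5 = 52
The first 6 terms are: [22, 28, 34, 40, 46, 52]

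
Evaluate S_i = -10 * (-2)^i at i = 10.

S_10 = -10 * (-2)^10 = -10 * 1024 = -10240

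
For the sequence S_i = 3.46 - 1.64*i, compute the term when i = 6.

S_6 = 3.46 + -1.64*6 = 3.46 + -9.84 = -6.38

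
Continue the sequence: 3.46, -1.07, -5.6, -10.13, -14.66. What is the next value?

Differences: -1.07 - 3.46 = -4.53
This is an arithmetic sequence with common difference d = -4.53.
Next term = -14.66 + -4.53 = -19.19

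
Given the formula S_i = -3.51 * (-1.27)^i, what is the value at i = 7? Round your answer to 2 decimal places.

S_7 = -3.51 * (-1.27)^7 ≈ -3.51 * -5.3288 ≈ 18.7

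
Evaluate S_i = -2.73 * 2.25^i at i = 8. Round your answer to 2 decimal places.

S_8 = -2.73 * 2.25^8 ≈ -2.73 * 656.8408 ≈ -1793.18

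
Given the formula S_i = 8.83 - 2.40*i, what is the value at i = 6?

S_6 = 8.83 + -2.4*6 = 8.83 + -14.4 = -5.57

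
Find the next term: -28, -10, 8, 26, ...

Differences: -10 - -28 = 18
This is an arithmetic sequence with common difference d = 18.
Next term = 26 + 18 = 44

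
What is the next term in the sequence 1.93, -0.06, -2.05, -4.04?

Differences: -0.06 - 1.93 = -1.99
This is an arithmetic sequence with common difference d = -1.99.
Next term = -4.04 + -1.99 = -6.03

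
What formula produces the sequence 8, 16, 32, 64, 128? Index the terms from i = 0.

Check ratios: 16 / 8 = 2.0
Common ratio r = 2.
First term a = 8.
Formula: S_i = 8 * 2^i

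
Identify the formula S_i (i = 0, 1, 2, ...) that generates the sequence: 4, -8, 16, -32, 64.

Check ratios: -8 / 4 = -2.0
Common ratio r = -2.
First term a = 4.
Formula: S_i = 4 * (-2)^i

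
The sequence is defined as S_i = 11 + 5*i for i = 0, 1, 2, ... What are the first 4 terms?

This is an arithmetic sequence.
i=0: S_0 = 11 + 5*0 = 11
i=1: S_1 = 11 + 5*1 = 16
i=2: S_2 = 11 + 5*2 = 21
i=3: S_3 = 11 + 5*3 = 26
The first 4 terms are: [11, 16, 21, 26]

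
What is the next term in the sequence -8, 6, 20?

Differences: 6 - -8 = 14
This is an arithmetic sequence with common difference d = 14.
Next term = 20 + 14 = 34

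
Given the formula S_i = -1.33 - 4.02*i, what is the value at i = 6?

S_6 = -1.33 + -4.02*6 = -1.33 + -24.12 = -25.45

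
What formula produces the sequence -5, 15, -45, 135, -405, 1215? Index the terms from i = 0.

Check ratios: 15 / -5 = -3.0
Common ratio r = -3.
First term a = -5.
Formula: S_i = -5 * (-3)^i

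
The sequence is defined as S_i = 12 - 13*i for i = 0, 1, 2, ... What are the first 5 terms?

This is an arithmetic sequence.
i=0: S_0 = 12 + -13*0 = 12
i=1: S_1 = 12 + -13*1 = -1
i=2: S_2 = 12 + -13*2 = -14
i=3: S_3 = 12 + -13*3 = -27
i=4: S_4 = 12 + -13*4 = -40
The first 5 terms are: [12, -1, -14, -27, -40]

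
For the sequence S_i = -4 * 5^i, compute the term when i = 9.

S_9 = -4 * 5^9 = -4 * 1953125 = -7812500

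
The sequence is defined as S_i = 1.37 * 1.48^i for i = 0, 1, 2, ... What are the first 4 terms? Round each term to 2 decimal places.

This is a geometric sequence.
i=0: S_0 = 1.37 * 1.48^0 = 1.37
i=1: S_1 = 1.37 * 1.48^1 ≈ 2.03
i=2: S_2 = 1.37 * 1.48^2 ≈ 3.0
i=3: S_3 = 1.37 * 1.48^3 ≈ 4.44
The first 4 terms are: [1.37, 2.03, 3.0, 4.44]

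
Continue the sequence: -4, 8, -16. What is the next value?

Ratios: 8 / -4 = -2.0
This is a geometric sequence with common ratio r = -2.
Next term = -16 * -2 = 32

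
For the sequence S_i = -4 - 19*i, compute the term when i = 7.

S_7 = -4 + -19*7 = -4 + -133 = -137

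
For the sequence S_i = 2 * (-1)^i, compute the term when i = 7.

S_7 = 2 * (-1)^7 = 2 * -1 = -2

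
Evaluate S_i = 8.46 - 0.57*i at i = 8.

S_8 = 8.46 + -0.57*8 = 8.46 + -4.56 = 3.9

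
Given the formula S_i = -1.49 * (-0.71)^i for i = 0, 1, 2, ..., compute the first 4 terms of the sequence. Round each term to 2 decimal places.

This is a geometric sequence.
i=0: S_0 = -1.49 * (-0.71)^0 = -1.49
i=1: S_1 = -1.49 * (-0.71)^1 ≈ 1.06
i=2: S_2 = -1.49 * (-0.71)^2 ≈ -0.75
i=3: S_3 = -1.49 * (-0.71)^3 ≈ 0.53
The first 4 terms are: [-1.49, 1.06, -0.75, 0.53]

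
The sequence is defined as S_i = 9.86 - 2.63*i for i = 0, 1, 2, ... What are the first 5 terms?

This is an arithmetic sequence.
i=0: S_0 = 9.86 + -2.63*0 = 9.86
i=1: S_1 = 9.86 + -2.63*1 = 7.23
i=2: S_2 = 9.86 + -2.63*2 = 4.6
i=3: S_3 = 9.86 + -2.63*3 = 1.97
i=4: S_4 = 9.86 + -2.63*4 = -0.66
The first 5 terms are: [9.86, 7.23, 4.6, 1.97, -0.66]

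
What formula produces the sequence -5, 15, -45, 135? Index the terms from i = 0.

Check ratios: 15 / -5 = -3.0
Common ratio r = -3.
First term a = -5.
Formula: S_i = -5 * (-3)^i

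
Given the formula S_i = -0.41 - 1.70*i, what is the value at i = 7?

S_7 = -0.41 + -1.7*7 = -0.41 + -11.9 = -12.31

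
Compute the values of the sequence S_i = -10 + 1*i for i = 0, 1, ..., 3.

This is an arithmetic sequence.
i=0: S_0 = -10 + 1*0 = -10
i=1: S_1 = -10 + 1*1 = -9
i=2: S_2 = -10 + 1*2 = -8
i=3: S_3 = -10 + 1*3 = -7
The first 4 terms are: [-10, -9, -8, -7]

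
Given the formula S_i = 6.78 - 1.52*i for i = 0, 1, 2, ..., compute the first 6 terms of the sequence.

This is an arithmetic sequence.
i=0: S_0 = 6.78 + -1.52*0 = 6.78
i=1: S_1 = 6.78 + -1.52*1 = 5.26
i=2: S_2 = 6.78 + -1.52*2 = 3.74
i=3: S_3 = 6.78 + -1.52*3 = 2.22
i=4: S_4 = 6.78 + -1.52*4 = 0.7
i=5: S_5 = 6.78 + -1.52*5 = -0.82
The first 6 terms are: [6.78, 5.26, 3.74, 2.22, 0.7, -0.82]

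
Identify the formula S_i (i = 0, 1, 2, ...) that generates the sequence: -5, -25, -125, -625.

Check ratios: -25 / -5 = 5.0
Common ratio r = 5.
First term a = -5.
Formula: S_i = -5 * 5^i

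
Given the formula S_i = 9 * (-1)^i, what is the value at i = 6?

S_6 = 9 * (-1)^6 = 9 * 1 = 9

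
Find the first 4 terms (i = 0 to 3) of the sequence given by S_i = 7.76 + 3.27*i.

This is an arithmetic sequence.
i=0: S_0 = 7.76 + 3.27*0 = 7.76
i=1: S_1 = 7.76 + 3.27*1 = 11.03
i=2: S_2 = 7.76 + 3.27*2 = 14.3
i=3: S_3 = 7.76 + 3.27*3 = 17.57
The first 4 terms are: [7.76, 11.03, 14.3, 17.57]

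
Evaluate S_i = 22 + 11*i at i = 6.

S_6 = 22 + 11*6 = 22 + 66 = 88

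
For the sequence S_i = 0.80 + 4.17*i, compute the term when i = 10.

S_10 = 0.8 + 4.17*10 = 0.8 + 41.7 = 42.5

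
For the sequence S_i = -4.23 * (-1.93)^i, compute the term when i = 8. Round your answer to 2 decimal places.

S_8 = -4.23 * (-1.93)^8 ≈ -4.23 * 192.5123 ≈ -814.33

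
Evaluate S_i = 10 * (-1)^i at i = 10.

S_10 = 10 * (-1)^10 = 10 * 1 = 10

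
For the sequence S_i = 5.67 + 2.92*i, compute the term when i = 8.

S_8 = 5.67 + 2.92*8 = 5.67 + 23.36 = 29.03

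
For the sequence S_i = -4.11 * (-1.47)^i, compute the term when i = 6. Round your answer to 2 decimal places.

S_6 = -4.11 * (-1.47)^6 ≈ -4.11 * 10.0903 ≈ -41.47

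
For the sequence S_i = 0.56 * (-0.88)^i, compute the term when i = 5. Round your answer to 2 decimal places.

S_5 = 0.56 * (-0.88)^5 ≈ 0.56 * -0.5277 ≈ -0.3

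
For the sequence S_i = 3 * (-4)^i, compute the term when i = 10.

S_10 = 3 * (-4)^10 = 3 * 1048576 = 3145728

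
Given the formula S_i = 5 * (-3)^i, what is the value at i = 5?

S_5 = 5 * (-3)^5 = 5 * -243 = -1215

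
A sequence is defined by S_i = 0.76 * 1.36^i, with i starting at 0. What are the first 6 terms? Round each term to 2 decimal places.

This is a geometric sequence.
i=0: S_0 = 0.76 * 1.36^0 = 0.76
i=1: S_1 = 0.76 * 1.36^1 ≈ 1.03
i=2: S_2 = 0.76 * 1.36^2 ≈ 1.41
i=3: S_3 = 0.76 * 1.36^3 ≈ 1.91
i=4: S_4 = 0.76 * 1.36^4 ≈ 2.6
i=5: S_5 = 0.76 * 1.36^5 ≈ 3.54
The first 6 terms are: [0.76, 1.03, 1.41, 1.91, 2.6, 3.54]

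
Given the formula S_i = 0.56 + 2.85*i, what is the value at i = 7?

S_7 = 0.56 + 2.85*7 = 0.56 + 19.95 = 20.51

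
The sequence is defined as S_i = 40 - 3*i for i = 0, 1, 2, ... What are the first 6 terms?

This is an arithmetic sequence.
i=0: S_0 = 40 + -3*0 = 40
i=1: S_1 = 40 + -3*1 = 37
i=2: S_2 = 40 + -3*2 = 34
i=3: S_3 = 40 + -3*3 = 31
i=4: S_4 = 40 + -3*4 = 28
i=5: S_5 = 40 + -3*5 = 25
The first 6 terms are: [40, 37, 34, 31, 28, 25]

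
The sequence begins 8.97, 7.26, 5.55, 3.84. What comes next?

Differences: 7.26 - 8.97 = -1.71
This is an arithmetic sequence with common difference d = -1.71.
Next term = 3.84 + -1.71 = 2.13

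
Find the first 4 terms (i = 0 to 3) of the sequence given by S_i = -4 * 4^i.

This is a geometric sequence.
i=0: S_0 = -4 * 4^0 = -4
i=1: S_1 = -4 * 4^1 = -16
i=2: S_2 = -4 * 4^2 = -64
i=3: S_3 = -4 * 4^3 = -256
The first 4 terms are: [-4, -16, -64, -256]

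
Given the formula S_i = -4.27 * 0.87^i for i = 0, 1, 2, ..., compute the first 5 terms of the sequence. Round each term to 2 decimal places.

This is a geometric sequence.
i=0: S_0 = -4.27 * 0.87^0 = -4.27
i=1: S_1 = -4.27 * 0.87^1 ≈ -3.71
i=2: S_2 = -4.27 * 0.87^2 ≈ -3.23
i=3: S_3 = -4.27 * 0.87^3 ≈ -2.81
i=4: S_4 = -4.27 * 0.87^4 ≈ -2.45
The first 5 terms are: [-4.27, -3.71, -3.23, -2.81, -2.45]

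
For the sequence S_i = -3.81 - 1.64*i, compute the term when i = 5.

S_5 = -3.81 + -1.64*5 = -3.81 + -8.2 = -12.01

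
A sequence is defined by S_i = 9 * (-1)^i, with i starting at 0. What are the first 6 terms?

This is a geometric sequence.
i=0: S_0 = 9 * (-1)^0 = 9
i=1: S_1 = 9 * (-1)^1 = -9
i=2: S_2 = 9 * (-1)^2 = 9
i=3: S_3 = 9 * (-1)^3 = -9
i=4: S_4 = 9 * (-1)^4 = 9
i=5: S_5 = 9 * (-1)^5 = -9
The first 6 terms are: [9, -9, 9, -9, 9, -9]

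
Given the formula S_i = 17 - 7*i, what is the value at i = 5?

S_5 = 17 + -7*5 = 17 + -35 = -18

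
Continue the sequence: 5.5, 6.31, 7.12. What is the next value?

Differences: 6.31 - 5.5 = 0.81
This is an arithmetic sequence with common difference d = 0.81.
Next term = 7.12 + 0.81 = 7.93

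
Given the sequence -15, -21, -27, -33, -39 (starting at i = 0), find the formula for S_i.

Check differences: -21 - -15 = -6
-27 - -21 = -6
Common difference d = -6.
First term a = -15.
Formula: S_i = -15 - 6*i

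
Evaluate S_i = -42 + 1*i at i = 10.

S_10 = -42 + 1*10 = -42 + 10 = -32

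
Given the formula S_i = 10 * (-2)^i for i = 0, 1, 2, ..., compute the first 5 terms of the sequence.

This is a geometric sequence.
i=0: S_0 = 10 * (-2)^0 = 10
i=1: S_1 = 10 * (-2)^1 = -20
i=2: S_2 = 10 * (-2)^2 = 40
i=3: S_3 = 10 * (-2)^3 = -80
i=4: S_4 = 10 * (-2)^4 = 160
The first 5 terms are: [10, -20, 40, -80, 160]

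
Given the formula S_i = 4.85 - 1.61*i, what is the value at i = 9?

S_9 = 4.85 + -1.61*9 = 4.85 + -14.49 = -9.64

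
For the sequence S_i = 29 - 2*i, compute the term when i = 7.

S_7 = 29 + -2*7 = 29 + -14 = 15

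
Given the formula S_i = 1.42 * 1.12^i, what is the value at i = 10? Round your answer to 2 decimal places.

S_10 = 1.42 * 1.12^10 ≈ 1.42 * 3.1058 ≈ 4.41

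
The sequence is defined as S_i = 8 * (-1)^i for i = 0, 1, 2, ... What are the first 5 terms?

This is a geometric sequence.
i=0: S_0 = 8 * (-1)^0 = 8
i=1: S_1 = 8 * (-1)^1 = -8
i=2: S_2 = 8 * (-1)^2 = 8
i=3: S_3 = 8 * (-1)^3 = -8
i=4: S_4 = 8 * (-1)^4 = 8
The first 5 terms are: [8, -8, 8, -8, 8]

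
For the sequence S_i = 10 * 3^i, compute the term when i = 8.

S_8 = 10 * 3^8 = 10 * 6561 = 65610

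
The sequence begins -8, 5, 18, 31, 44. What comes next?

Differences: 5 - -8 = 13
This is an arithmetic sequence with common difference d = 13.
Next term = 44 + 13 = 57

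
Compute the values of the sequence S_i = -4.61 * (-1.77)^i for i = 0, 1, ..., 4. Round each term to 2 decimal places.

This is a geometric sequence.
i=0: S_0 = -4.61 * (-1.77)^0 = -4.61
i=1: S_1 = -4.61 * (-1.77)^1 ≈ 8.16
i=2: S_2 = -4.61 * (-1.77)^2 ≈ -14.44
i=3: S_3 = -4.61 * (-1.77)^3 ≈ 25.56
i=4: S_4 = -4.61 * (-1.77)^4 ≈ -45.25
The first 5 terms are: [-4.61, 8.16, -14.44, 25.56, -45.25]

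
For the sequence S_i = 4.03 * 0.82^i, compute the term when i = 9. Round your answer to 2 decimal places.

S_9 = 4.03 * 0.82^9 ≈ 4.03 * 0.1676 ≈ 0.68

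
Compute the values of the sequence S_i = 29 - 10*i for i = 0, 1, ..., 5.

This is an arithmetic sequence.
i=0: S_0 = 29 + -10*0 = 29
i=1: S_1 = 29 + -10*1 = 19
i=2: S_2 = 29 + -10*2 = 9
i=3: S_3 = 29 + -10*3 = -1
i=4: S_4 = 29 + -10*4 = -11
i=5: S_5 = 29 + -10*5 = -21
The first 6 terms are: [29, 19, 9, -1, -11, -21]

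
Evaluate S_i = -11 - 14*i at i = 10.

S_10 = -11 + -14*10 = -11 + -140 = -151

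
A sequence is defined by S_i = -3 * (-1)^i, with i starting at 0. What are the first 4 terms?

This is a geometric sequence.
i=0: S_0 = -3 * (-1)^0 = -3
i=1: S_1 = -3 * (-1)^1 = 3
i=2: S_2 = -3 * (-1)^2 = -3
i=3: S_3 = -3 * (-1)^3 = 3
The first 4 terms are: [-3, 3, -3, 3]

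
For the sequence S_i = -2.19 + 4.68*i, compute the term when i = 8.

S_8 = -2.19 + 4.68*8 = -2.19 + 37.44 = 35.25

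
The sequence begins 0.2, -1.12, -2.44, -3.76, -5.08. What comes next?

Differences: -1.12 - 0.2 = -1.32
This is an arithmetic sequence with common difference d = -1.32.
Next term = -5.08 + -1.32 = -6.4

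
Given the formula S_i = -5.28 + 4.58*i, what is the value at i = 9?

S_9 = -5.28 + 4.58*9 = -5.28 + 41.22 = 35.94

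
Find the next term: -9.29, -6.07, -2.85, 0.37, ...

Differences: -6.07 - -9.29 = 3.22
This is an arithmetic sequence with common difference d = 3.22.
Next term = 0.37 + 3.22 = 3.59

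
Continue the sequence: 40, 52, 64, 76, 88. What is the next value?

Differences: 52 - 40 = 12
This is an arithmetic sequence with common difference d = 12.
Next term = 88 + 12 = 100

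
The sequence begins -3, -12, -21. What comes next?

Differences: -12 - -3 = -9
This is an arithmetic sequence with common difference d = -9.
Next term = -21 + -9 = -30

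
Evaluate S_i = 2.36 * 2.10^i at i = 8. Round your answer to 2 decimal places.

S_8 = 2.36 * 2.1^8 ≈ 2.36 * 378.2286 ≈ 892.62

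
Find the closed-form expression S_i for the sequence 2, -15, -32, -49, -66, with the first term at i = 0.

Check differences: -15 - 2 = -17
-32 - -15 = -17
Common difference d = -17.
First term a = 2.
Formula: S_i = 2 - 17*i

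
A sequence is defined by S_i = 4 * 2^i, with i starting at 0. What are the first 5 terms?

This is a geometric sequence.
i=0: S_0 = 4 * 2^0 = 4
i=1: S_1 = 4 * 2^1 = 8
i=2: S_2 = 4 * 2^2 = 16
i=3: S_3 = 4 * 2^3 = 32
i=4: S_4 = 4 * 2^4 = 64
The first 5 terms are: [4, 8, 16, 32, 64]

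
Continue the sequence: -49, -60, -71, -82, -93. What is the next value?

Differences: -60 - -49 = -11
This is an arithmetic sequence with common difference d = -11.
Next term = -93 + -11 = -104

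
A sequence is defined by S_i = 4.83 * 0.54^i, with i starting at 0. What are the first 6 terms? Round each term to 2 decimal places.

This is a geometric sequence.
i=0: S_0 = 4.83 * 0.54^0 = 4.83
i=1: S_1 = 4.83 * 0.54^1 ≈ 2.61
i=2: S_2 = 4.83 * 0.54^2 ≈ 1.41
i=3: S_3 = 4.83 * 0.54^3 ≈ 0.76
i=4: S_4 = 4.83 * 0.54^4 ≈ 0.41
i=5: S_5 = 4.83 * 0.54^5 ≈ 0.22
The first 6 terms are: [4.83, 2.61, 1.41, 0.76, 0.41, 0.22]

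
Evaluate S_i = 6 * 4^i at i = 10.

S_10 = 6 * 4^10 = 6 * 1048576 = 6291456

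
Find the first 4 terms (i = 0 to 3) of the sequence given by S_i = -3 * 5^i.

This is a geometric sequence.
i=0: S_0 = -3 * 5^0 = -3
i=1: S_1 = -3 * 5^1 = -15
i=2: S_2 = -3 * 5^2 = -75
i=3: S_3 = -3 * 5^3 = -375
The first 4 terms are: [-3, -15, -75, -375]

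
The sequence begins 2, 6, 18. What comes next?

Ratios: 6 / 2 = 3.0
This is a geometric sequence with common ratio r = 3.
Next term = 18 * 3 = 54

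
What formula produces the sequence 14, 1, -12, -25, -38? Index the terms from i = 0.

Check differences: 1 - 14 = -13
-12 - 1 = -13
Common difference d = -13.
First term a = 14.
Formula: S_i = 14 - 13*i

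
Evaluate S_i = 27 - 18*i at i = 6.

S_6 = 27 + -18*6 = 27 + -108 = -81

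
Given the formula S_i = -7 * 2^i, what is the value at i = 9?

S_9 = -7 * 2^9 = -7 * 512 = -3584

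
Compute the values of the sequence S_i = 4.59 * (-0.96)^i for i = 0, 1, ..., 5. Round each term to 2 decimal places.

This is a geometric sequence.
i=0: S_0 = 4.59 * (-0.96)^0 = 4.59
i=1: S_1 = 4.59 * (-0.96)^1 ≈ -4.41
i=2: S_2 = 4.59 * (-0.96)^2 ≈ 4.23
i=3: S_3 = 4.59 * (-0.96)^3 ≈ -4.06
i=4: S_4 = 4.59 * (-0.96)^4 ≈ 3.9
i=5: S_5 = 4.59 * (-0.96)^5 ≈ -3.74
The first 6 terms are: [4.59, -4.41, 4.23, -4.06, 3.9, -3.74]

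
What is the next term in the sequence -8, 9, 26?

Differences: 9 - -8 = 17
This is an arithmetic sequence with common difference d = 17.
Next term = 26 + 17 = 43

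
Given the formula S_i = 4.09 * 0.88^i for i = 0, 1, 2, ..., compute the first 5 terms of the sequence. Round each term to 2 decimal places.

This is a geometric sequence.
i=0: S_0 = 4.09 * 0.88^0 = 4.09
i=1: S_1 = 4.09 * 0.88^1 ≈ 3.6
i=2: S_2 = 4.09 * 0.88^2 ≈ 3.17
i=3: S_3 = 4.09 * 0.88^3 ≈ 2.79
i=4: S_4 = 4.09 * 0.88^4 ≈ 2.45
The first 5 terms are: [4.09, 3.6, 3.17, 2.79, 2.45]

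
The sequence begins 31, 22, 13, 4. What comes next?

Differences: 22 - 31 = -9
This is an arithmetic sequence with common difference d = -9.
Next term = 4 + -9 = -5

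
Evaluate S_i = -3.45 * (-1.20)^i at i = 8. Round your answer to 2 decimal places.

S_8 = -3.45 * (-1.2)^8 ≈ -3.45 * 4.2998 ≈ -14.83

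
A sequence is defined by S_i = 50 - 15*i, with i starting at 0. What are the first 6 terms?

This is an arithmetic sequence.
i=0: S_0 = 50 + -15*0 = 50
i=1: S_1 = 50 + -15*1 = 35
i=2: S_2 = 50 + -15*2 = 20
i=3: S_3 = 50 + -15*3 = 5
i=4: S_4 = 50 + -15*4 = -10
i=5: S_5 = 50 + -15*5 = -25
The first 6 terms are: [50, 35, 20, 5, -10, -25]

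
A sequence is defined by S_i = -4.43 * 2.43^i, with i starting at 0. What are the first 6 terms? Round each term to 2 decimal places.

This is a geometric sequence.
i=0: S_0 = -4.43 * 2.43^0 = -4.43
i=1: S_1 = -4.43 * 2.43^1 ≈ -10.76
i=2: S_2 = -4.43 * 2.43^2 ≈ -26.16
i=3: S_3 = -4.43 * 2.43^3 ≈ -63.57
i=4: S_4 = -4.43 * 2.43^4 ≈ -154.46
i=5: S_5 = -4.43 * 2.43^5 ≈ -375.35
The first 6 terms are: [-4.43, -10.76, -26.16, -63.57, -154.46, -375.35]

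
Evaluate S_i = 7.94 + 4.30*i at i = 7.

S_7 = 7.94 + 4.3*7 = 7.94 + 30.1 = 38.04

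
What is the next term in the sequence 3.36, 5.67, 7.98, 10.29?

Differences: 5.67 - 3.36 = 2.31
This is an arithmetic sequence with common difference d = 2.31.
Next term = 10.29 + 2.31 = 12.6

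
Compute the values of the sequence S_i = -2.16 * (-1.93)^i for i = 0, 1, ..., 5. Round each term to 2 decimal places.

This is a geometric sequence.
i=0: S_0 = -2.16 * (-1.93)^0 = -2.16
i=1: S_1 = -2.16 * (-1.93)^1 ≈ 4.17
i=2: S_2 = -2.16 * (-1.93)^2 ≈ -8.05
i=3: S_3 = -2.16 * (-1.93)^3 ≈ 15.53
i=4: S_4 = -2.16 * (-1.93)^4 ≈ -29.97
i=5: S_5 = -2.16 * (-1.93)^5 ≈ 57.84
The first 6 terms are: [-2.16, 4.17, -8.05, 15.53, -29.97, 57.84]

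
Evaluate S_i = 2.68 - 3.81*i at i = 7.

S_7 = 2.68 + -3.81*7 = 2.68 + -26.67 = -23.99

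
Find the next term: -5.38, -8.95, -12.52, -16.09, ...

Differences: -8.95 - -5.38 = -3.57
This is an arithmetic sequence with common difference d = -3.57.
Next term = -16.09 + -3.57 = -19.66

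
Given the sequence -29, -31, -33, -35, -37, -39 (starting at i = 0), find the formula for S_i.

Check differences: -31 - -29 = -2
-33 - -31 = -2
Common difference d = -2.
First term a = -29.
Formula: S_i = -29 - 2*i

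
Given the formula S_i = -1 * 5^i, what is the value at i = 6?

S_6 = -1 * 5^6 = -1 * 15625 = -15625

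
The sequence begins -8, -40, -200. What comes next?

Ratios: -40 / -8 = 5.0
This is a geometric sequence with common ratio r = 5.
Next term = -200 * 5 = -1000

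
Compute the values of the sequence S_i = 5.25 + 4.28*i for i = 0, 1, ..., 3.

This is an arithmetic sequence.
i=0: S_0 = 5.25 + 4.28*0 = 5.25
i=1: S_1 = 5.25 + 4.28*1 = 9.53
i=2: S_2 = 5.25 + 4.28*2 = 13.81
i=3: S_3 = 5.25 + 4.28*3 = 18.09
The first 4 terms are: [5.25, 9.53, 13.81, 18.09]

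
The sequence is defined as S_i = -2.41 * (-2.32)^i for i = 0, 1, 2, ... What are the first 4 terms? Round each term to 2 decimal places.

This is a geometric sequence.
i=0: S_0 = -2.41 * (-2.32)^0 = -2.41
i=1: S_1 = -2.41 * (-2.32)^1 ≈ 5.59
i=2: S_2 = -2.41 * (-2.32)^2 ≈ -12.97
i=3: S_3 = -2.41 * (-2.32)^3 ≈ 30.09
The first 4 terms are: [-2.41, 5.59, -12.97, 30.09]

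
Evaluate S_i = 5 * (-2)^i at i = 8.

S_8 = 5 * (-2)^8 = 5 * 256 = 1280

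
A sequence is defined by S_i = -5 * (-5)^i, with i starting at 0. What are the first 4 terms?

This is a geometric sequence.
i=0: S_0 = -5 * (-5)^0 = -5
i=1: S_1 = -5 * (-5)^1 = 25
i=2: S_2 = -5 * (-5)^2 = -125
i=3: S_3 = -5 * (-5)^3 = 625
The first 4 terms are: [-5, 25, -125, 625]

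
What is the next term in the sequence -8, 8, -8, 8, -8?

Ratios: 8 / -8 = -1.0
This is a geometric sequence with common ratio r = -1.
Next term = -8 * -1 = 8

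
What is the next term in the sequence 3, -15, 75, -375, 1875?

Ratios: -15 / 3 = -5.0
This is a geometric sequence with common ratio r = -5.
Next term = 1875 * -5 = -9375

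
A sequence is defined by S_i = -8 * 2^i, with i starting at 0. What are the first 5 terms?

This is a geometric sequence.
i=0: S_0 = -8 * 2^0 = -8
i=1: S_1 = -8 * 2^1 = -16
i=2: S_2 = -8 * 2^2 = -32
i=3: S_3 = -8 * 2^3 = -64
i=4: S_4 = -8 * 2^4 = -128
The first 5 terms are: [-8, -16, -32, -64, -128]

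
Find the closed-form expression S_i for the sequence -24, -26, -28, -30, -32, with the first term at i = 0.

Check differences: -26 - -24 = -2
-28 - -26 = -2
Common difference d = -2.
First term a = -24.
Formula: S_i = -24 - 2*i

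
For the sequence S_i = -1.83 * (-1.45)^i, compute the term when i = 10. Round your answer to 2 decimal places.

S_10 = -1.83 * (-1.45)^10 ≈ -1.83 * 41.08469 ≈ -75.18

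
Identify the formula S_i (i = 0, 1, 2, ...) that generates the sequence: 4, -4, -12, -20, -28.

Check differences: -4 - 4 = -8
-12 - -4 = -8
Common difference d = -8.
First term a = 4.
Formula: S_i = 4 - 8*i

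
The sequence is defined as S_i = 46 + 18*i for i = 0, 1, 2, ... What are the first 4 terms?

This is an arithmetic sequence.
i=0: S_0 = 46 + 18*0 = 46
i=1: S_1 = 46 + 18*1 = 64
i=2: S_2 = 46 + 18*2 = 82
i=3: S_3 = 46 + 18*3 = 100
The first 4 terms are: [46, 64, 82, 100]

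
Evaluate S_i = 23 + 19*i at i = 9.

S_9 = 23 + 19*9 = 23 + 171 = 194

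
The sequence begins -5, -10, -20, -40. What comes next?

Ratios: -10 / -5 = 2.0
This is a geometric sequence with common ratio r = 2.
Next term = -40 * 2 = -80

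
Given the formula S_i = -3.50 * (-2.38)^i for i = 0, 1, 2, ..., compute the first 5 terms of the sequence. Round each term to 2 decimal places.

This is a geometric sequence.
i=0: S_0 = -3.5 * (-2.38)^0 = -3.5
i=1: S_1 = -3.5 * (-2.38)^1 = 8.33
i=2: S_2 = -3.5 * (-2.38)^2 ≈ -19.83
i=3: S_3 = -3.5 * (-2.38)^3 ≈ 47.18
i=4: S_4 = -3.5 * (-2.38)^4 ≈ -112.3
The first 5 terms are: [-3.5, 8.33, -19.83, 47.18, -112.3]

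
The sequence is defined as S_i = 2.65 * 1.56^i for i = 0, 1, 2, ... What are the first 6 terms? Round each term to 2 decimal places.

This is a geometric sequence.
i=0: S_0 = 2.65 * 1.56^0 = 2.65
i=1: S_1 = 2.65 * 1.56^1 ≈ 4.13
i=2: S_2 = 2.65 * 1.56^2 ≈ 6.45
i=3: S_3 = 2.65 * 1.56^3 ≈ 10.06
i=4: S_4 = 2.65 * 1.56^4 ≈ 15.69
i=5: S_5 = 2.65 * 1.56^5 ≈ 24.48
The first 6 terms are: [2.65, 4.13, 6.45, 10.06, 15.69, 24.48]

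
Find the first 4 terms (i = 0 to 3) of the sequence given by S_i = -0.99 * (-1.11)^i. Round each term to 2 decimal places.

This is a geometric sequence.
i=0: S_0 = -0.99 * (-1.11)^0 = -0.99
i=1: S_1 = -0.99 * (-1.11)^1 ≈ 1.1
i=2: S_2 = -0.99 * (-1.11)^2 ≈ -1.22
i=3: S_3 = -0.99 * (-1.11)^3 ≈ 1.35
The first 4 terms are: [-0.99, 1.1, -1.22, 1.35]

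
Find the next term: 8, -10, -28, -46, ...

Differences: -10 - 8 = -18
This is an arithmetic sequence with common difference d = -18.
Next term = -46 + -18 = -64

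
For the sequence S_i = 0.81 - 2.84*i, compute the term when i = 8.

S_8 = 0.81 + -2.84*8 = 0.81 + -22.72 = -21.91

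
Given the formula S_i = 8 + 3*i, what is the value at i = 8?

S_8 = 8 + 3*8 = 8 + 24 = 32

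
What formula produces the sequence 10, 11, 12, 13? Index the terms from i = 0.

Check differences: 11 - 10 = 1
12 - 11 = 1
Common difference d = 1.
First term a = 10.
Formula: S_i = 10 + 1*i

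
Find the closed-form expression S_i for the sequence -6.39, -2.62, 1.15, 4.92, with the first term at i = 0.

Check differences: -2.62 - -6.39 = 3.77
1.15 - -2.62 = 3.77
Common difference d = 3.77.
First term a = -6.39.
Formula: S_i = -6.39 + 3.77*i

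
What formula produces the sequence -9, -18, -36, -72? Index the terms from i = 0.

Check ratios: -18 / -9 = 2.0
Common ratio r = 2.
First term a = -9.
Formula: S_i = -9 * 2^i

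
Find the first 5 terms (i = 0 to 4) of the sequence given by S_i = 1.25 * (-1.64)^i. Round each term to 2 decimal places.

This is a geometric sequence.
i=0: S_0 = 1.25 * (-1.64)^0 = 1.25
i=1: S_1 = 1.25 * (-1.64)^1 = -2.05
i=2: S_2 = 1.25 * (-1.64)^2 ≈ 3.36
i=3: S_3 = 1.25 * (-1.64)^3 ≈ -5.51
i=4: S_4 = 1.25 * (-1.64)^4 ≈ 9.04
The first 5 terms are: [1.25, -2.05, 3.36, -5.51, 9.04]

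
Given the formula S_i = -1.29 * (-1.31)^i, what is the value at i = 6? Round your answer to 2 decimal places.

S_6 = -1.29 * (-1.31)^6 ≈ -1.29 * 5.0539 ≈ -6.52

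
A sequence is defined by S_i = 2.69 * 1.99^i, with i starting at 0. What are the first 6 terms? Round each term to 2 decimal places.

This is a geometric sequence.
i=0: S_0 = 2.69 * 1.99^0 = 2.69
i=1: S_1 = 2.69 * 1.99^1 ≈ 5.35
i=2: S_2 = 2.69 * 1.99^2 ≈ 10.65
i=3: S_3 = 2.69 * 1.99^3 ≈ 21.2
i=4: S_4 = 2.69 * 1.99^4 ≈ 42.19
i=5: S_5 = 2.69 * 1.99^5 ≈ 83.95
The first 6 terms are: [2.69, 5.35, 10.65, 21.2, 42.19, 83.95]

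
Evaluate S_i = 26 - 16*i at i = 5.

S_5 = 26 + -16*5 = 26 + -80 = -54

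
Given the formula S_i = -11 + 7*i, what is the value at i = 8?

S_8 = -11 + 7*8 = -11 + 56 = 45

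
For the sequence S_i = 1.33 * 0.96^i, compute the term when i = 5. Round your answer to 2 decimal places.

S_5 = 1.33 * 0.96^5 ≈ 1.33 * 0.8154 ≈ 1.08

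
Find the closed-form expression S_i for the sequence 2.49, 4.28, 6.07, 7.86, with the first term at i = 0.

Check differences: 4.28 - 2.49 = 1.79
6.07 - 4.28 = 1.79
Common difference d = 1.79.
First term a = 2.49.
Formula: S_i = 2.49 + 1.79*i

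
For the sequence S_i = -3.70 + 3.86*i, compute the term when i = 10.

S_10 = -3.7 + 3.86*10 = -3.7 + 38.6 = 34.9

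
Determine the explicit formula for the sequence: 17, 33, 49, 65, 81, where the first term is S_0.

Check differences: 33 - 17 = 16
49 - 33 = 16
Common difference d = 16.
First term a = 17.
Formula: S_i = 17 + 16*i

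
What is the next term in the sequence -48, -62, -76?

Differences: -62 - -48 = -14
This is an arithmetic sequence with common difference d = -14.
Next term = -76 + -14 = -90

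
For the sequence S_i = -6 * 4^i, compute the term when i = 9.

S_9 = -6 * 4^9 = -6 * 262144 = -1572864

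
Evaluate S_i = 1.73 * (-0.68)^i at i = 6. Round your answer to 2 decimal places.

S_6 = 1.73 * (-0.68)^6 ≈ 1.73 * 0.0989 ≈ 0.17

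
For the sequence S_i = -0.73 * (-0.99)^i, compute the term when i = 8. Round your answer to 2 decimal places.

S_8 = -0.73 * (-0.99)^8 ≈ -0.73 * 0.9227 ≈ -0.67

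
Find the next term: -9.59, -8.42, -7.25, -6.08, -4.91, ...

Differences: -8.42 - -9.59 = 1.17
This is an arithmetic sequence with common difference d = 1.17.
Next term = -4.91 + 1.17 = -3.74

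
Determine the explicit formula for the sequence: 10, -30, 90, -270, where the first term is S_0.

Check ratios: -30 / 10 = -3.0
Common ratio r = -3.
First term a = 10.
Formula: S_i = 10 * (-3)^i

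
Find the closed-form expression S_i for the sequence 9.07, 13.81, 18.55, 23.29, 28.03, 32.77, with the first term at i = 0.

Check differences: 13.81 - 9.07 = 4.74
18.55 - 13.81 = 4.74
Common difference d = 4.74.
First term a = 9.07.
Formula: S_i = 9.07 + 4.74*i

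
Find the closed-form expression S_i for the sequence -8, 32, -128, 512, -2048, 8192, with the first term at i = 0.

Check ratios: 32 / -8 = -4.0
Common ratio r = -4.
First term a = -8.
Formula: S_i = -8 * (-4)^i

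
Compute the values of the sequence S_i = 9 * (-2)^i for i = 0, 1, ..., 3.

This is a geometric sequence.
i=0: S_0 = 9 * (-2)^0 = 9
i=1: S_1 = 9 * (-2)^1 = -18
i=2: S_2 = 9 * (-2)^2 = 36
i=3: S_3 = 9 * (-2)^3 = -72
The first 4 terms are: [9, -18, 36, -72]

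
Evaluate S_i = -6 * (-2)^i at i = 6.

S_6 = -6 * (-2)^6 = -6 * 64 = -384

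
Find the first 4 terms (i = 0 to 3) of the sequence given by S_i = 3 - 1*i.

This is an arithmetic sequence.
i=0: S_0 = 3 + -1*0 = 3
i=1: S_1 = 3 + -1*1 = 2
i=2: S_2 = 3 + -1*2 = 1
i=3: S_3 = 3 + -1*3 = 0
The first 4 terms are: [3, 2, 1, 0]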